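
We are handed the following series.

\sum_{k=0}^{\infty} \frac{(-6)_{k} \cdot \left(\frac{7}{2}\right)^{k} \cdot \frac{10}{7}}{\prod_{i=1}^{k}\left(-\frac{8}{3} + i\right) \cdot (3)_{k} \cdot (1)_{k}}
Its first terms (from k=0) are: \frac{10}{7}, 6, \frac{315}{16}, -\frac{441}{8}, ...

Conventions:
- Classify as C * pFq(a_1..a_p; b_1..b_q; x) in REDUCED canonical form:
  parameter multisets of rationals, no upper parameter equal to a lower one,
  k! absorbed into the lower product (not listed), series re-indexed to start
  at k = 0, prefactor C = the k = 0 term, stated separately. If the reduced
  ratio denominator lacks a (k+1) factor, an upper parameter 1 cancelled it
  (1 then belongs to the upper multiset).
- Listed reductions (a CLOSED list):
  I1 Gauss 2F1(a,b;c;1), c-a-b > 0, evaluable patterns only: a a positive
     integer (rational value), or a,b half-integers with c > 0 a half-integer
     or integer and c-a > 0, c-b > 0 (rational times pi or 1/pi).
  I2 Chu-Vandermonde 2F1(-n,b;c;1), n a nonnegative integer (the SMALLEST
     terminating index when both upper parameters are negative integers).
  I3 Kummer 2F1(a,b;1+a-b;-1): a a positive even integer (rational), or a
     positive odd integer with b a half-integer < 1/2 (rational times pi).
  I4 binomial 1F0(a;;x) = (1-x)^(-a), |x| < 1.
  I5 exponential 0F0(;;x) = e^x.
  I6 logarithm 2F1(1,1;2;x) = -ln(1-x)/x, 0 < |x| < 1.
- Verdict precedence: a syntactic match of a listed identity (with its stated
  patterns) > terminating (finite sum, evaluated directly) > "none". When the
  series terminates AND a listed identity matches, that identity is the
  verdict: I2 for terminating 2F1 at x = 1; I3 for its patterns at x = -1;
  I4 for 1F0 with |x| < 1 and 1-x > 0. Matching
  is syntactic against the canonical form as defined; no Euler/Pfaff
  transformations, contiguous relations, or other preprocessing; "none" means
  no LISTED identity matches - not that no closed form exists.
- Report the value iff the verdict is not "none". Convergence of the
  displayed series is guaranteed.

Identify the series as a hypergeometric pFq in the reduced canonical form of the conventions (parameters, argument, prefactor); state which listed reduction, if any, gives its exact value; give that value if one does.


First insight: t_0 = \frac{10}{7} here, and (1)_k (C = 10/7) is k! itself.
Term ratio: r(k) = \frac{7}{2} * (k-6) / [(k-\frac{5}{3}) (k+3) (k+1)] - poly over poly, x = \frac{7}{2} from leading terms; C = \frac{10}{7} at k = 0.

x = \frac{7}{2} here; the reduced form reads 1F2, upper {-6}, lower {-\frac{5}{3}, 3}, C = \frac{10}{7}. Verdict: terminating at k = 6: the factor (-6)_k kills every later term; summing the 7 survivors is exact. Exact value: -\frac{65587279}{5734400}.


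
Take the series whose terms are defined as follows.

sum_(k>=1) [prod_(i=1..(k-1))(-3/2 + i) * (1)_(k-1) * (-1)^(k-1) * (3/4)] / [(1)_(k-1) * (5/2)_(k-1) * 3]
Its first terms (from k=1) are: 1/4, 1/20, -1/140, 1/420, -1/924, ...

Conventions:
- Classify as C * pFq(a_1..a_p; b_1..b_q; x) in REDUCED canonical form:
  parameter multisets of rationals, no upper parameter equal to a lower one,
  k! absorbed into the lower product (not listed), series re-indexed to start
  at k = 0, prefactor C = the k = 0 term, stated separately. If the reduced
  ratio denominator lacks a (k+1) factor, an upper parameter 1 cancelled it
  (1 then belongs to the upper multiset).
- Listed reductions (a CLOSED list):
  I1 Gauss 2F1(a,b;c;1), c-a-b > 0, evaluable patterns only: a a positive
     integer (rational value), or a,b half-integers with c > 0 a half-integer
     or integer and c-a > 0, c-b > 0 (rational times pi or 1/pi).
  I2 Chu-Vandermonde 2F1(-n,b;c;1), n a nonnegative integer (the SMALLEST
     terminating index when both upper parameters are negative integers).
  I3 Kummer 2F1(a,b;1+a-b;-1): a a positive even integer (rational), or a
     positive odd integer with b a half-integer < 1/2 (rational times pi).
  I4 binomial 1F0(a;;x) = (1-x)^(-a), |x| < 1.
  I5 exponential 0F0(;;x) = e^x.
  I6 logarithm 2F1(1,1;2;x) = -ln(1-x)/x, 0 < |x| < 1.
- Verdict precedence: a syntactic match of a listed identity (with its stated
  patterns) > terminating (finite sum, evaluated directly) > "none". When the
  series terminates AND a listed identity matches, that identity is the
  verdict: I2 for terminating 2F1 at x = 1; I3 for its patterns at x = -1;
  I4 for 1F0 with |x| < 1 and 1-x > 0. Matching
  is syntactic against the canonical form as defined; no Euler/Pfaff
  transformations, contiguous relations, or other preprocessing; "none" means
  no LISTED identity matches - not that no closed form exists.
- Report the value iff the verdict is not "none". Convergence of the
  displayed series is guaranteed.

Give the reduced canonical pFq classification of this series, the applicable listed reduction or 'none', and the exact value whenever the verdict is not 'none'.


Classification (C = 1/4): 2F1 with upper {-1/2, 1}, lower {5/2}, argument x = -1. Verdict: Kummer's theorem (I3) fires (x = -1; c = 5/2 equals 1+a-b for upper {-1/2, 1}: listed pattern). Hence: (3/32) * pi.

Structural cue: x = (-1) and the constant factors (C = 1/4, x = -1) combine into one prefactor.
Term ratio: r(k) = (-1) * (k-1/2) (k+1) / [(k+5/2) (k+1)] ; factor over Q: parameters, x = (-1), and C = 1/4.


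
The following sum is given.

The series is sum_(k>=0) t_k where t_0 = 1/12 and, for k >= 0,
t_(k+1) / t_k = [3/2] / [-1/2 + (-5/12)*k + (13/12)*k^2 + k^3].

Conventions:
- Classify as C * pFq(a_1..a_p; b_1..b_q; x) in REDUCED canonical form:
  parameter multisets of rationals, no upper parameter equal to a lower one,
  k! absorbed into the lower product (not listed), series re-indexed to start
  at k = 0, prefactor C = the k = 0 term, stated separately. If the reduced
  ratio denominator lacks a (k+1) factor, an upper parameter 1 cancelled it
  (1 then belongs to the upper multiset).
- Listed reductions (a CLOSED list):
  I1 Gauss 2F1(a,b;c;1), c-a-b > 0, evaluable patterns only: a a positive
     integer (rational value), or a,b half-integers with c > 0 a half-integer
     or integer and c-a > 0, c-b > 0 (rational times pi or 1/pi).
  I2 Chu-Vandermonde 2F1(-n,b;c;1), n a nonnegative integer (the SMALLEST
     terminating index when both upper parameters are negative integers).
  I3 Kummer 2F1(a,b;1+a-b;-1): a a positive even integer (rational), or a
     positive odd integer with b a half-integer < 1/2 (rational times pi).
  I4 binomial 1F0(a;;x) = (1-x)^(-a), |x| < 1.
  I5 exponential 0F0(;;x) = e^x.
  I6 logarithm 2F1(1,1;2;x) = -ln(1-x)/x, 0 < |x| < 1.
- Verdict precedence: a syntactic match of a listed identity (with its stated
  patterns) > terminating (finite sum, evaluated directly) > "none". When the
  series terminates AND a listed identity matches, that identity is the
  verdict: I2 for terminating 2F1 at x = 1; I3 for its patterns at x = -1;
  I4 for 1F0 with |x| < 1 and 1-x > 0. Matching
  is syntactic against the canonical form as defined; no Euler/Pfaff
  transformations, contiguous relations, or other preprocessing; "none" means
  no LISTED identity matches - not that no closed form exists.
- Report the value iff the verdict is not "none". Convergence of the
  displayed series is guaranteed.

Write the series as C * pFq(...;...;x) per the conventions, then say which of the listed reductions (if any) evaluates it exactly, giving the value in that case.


Prefactor 1/12, argument 3/2: 0F2 with upper {-} over lower {-2/3, 3/4}. Verdict: none here - no I1-I6 shape fits x = 3/2 with lower {-2/3, 3/4}.

The tell: t_0 = 1/12 here, and the expanded ratio factors over Q; C = 1/12, roots give parameters.
Ratio: r(k) = (3/2) * 1 / [(k-2/3) (k+3/4) (k+1)] - rational; roots negated = parameters, x = (3/2), C = 1/12.


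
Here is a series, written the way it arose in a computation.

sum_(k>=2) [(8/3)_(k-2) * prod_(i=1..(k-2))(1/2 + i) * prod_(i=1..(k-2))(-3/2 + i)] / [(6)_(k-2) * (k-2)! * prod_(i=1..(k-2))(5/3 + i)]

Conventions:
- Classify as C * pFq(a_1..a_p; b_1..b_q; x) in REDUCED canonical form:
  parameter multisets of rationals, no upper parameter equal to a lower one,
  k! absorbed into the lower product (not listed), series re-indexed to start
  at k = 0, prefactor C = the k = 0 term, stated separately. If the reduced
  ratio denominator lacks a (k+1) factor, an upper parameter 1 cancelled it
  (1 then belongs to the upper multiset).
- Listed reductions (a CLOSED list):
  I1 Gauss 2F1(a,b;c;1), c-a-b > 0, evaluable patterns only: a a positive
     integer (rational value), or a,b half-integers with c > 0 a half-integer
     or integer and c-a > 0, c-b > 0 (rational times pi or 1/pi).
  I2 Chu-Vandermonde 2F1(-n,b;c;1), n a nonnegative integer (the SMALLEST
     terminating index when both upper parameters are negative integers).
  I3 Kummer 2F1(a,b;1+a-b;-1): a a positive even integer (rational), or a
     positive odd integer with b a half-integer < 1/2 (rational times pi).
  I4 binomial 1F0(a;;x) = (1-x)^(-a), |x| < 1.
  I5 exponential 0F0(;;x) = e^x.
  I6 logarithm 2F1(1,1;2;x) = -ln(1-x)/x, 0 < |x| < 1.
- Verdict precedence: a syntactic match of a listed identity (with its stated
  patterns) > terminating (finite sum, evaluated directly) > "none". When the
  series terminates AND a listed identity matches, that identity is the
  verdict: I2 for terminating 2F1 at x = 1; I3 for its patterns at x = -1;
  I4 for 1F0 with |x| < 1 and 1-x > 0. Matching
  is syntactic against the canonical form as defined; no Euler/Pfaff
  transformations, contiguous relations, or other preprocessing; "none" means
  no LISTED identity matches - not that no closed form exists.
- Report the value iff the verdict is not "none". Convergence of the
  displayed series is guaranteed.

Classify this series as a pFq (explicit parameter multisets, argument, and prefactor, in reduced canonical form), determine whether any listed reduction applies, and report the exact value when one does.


Classification (C = 1): 2F1 with upper {-1/2, 3/2}, lower {6}, argument x = 1. Verdict: Gauss's theorem I1 (half-integer case) fires (x = 1; upper {-1/2, 3/2} half-integers, c = 6 in the evaluable pattern). Its exact value is (65536/24255) / pi.

Key observation: with t_0 = 1, the running product (C = 1) telescopes to a rising factorial.
Step ratio: r(k) = 1 * (k-1/2) (k+3/2) / [(k+6) (k+1)] - rational in k, leading ratio 1; with t_0 = 1, classification follows.


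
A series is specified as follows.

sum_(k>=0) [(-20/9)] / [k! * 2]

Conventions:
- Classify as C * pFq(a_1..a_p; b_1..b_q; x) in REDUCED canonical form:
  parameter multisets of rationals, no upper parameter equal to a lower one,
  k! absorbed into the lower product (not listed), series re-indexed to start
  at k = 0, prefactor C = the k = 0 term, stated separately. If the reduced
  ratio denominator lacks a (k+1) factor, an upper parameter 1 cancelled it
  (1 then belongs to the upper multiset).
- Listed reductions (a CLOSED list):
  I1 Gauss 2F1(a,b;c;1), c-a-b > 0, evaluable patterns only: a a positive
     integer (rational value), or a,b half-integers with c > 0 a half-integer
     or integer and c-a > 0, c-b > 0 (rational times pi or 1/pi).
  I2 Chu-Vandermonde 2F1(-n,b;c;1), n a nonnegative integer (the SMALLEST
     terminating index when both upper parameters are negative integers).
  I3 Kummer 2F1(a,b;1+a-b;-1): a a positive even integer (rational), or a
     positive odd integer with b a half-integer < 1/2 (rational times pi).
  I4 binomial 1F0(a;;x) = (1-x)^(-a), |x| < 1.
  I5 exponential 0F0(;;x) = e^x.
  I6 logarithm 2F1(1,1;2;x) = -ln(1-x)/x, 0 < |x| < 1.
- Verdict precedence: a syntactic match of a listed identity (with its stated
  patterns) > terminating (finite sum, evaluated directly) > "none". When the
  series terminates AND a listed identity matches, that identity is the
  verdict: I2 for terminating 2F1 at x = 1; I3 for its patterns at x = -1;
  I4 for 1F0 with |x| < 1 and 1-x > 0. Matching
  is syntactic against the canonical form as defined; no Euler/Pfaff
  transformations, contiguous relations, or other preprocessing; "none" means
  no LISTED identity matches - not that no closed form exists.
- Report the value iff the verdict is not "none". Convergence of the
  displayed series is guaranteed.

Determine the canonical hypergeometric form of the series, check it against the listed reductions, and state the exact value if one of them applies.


With C = -10/9: the canonical form is 0F0(-; -; 1). Verdict: this is the exponential series (I5) (the 0F0 exponential series at x = 1). Its exact value is (-10/9) * e^(1).

Key observation: with t_0 = -10/9, the constant factors (C = -10/9, x = 1) combine into one prefactor.
Ratio: r(k) = 1 * 1 / [(k+1)] - rational in k. x = 1; t_0 = -10/9; negate the roots.


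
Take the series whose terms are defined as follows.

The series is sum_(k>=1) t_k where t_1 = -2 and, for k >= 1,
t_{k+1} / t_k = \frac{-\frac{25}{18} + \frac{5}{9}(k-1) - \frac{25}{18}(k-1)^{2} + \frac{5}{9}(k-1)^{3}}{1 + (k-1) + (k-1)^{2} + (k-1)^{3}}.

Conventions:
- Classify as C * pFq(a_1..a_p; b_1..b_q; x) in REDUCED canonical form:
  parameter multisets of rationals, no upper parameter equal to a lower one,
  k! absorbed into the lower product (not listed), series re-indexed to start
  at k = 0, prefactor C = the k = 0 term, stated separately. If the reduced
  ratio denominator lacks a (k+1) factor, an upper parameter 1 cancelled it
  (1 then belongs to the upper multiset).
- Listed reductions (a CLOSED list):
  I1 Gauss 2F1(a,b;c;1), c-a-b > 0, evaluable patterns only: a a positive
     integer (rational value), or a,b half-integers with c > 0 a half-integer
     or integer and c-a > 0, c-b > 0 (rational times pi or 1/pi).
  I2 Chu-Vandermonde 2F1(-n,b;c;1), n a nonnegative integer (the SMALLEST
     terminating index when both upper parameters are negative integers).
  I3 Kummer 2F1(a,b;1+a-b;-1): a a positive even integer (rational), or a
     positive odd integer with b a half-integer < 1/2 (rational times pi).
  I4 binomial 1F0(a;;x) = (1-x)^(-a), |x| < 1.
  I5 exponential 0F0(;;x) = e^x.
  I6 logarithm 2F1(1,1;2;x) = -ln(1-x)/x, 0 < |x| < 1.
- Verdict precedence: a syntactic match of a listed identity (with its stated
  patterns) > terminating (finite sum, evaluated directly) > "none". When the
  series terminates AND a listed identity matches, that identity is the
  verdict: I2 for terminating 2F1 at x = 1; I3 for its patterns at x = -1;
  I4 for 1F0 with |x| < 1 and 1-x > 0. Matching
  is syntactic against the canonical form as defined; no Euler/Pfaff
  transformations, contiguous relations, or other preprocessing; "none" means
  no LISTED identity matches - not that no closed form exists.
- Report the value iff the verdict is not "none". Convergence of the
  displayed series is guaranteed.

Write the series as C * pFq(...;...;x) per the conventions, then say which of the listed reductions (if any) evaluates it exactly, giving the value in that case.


x = \frac{5}{9} here; the reduced form reads 1F0, upper {-\frac{5}{2}}, lower {-}, C = -2. Verdict (x = \frac{5}{9}): binomial (I4) applies (the 1F0 binomial series: exponent 5/2, x = \frac{5}{9}). Value: \left(-2\right) \cdot \left(\frac{4}{9}\right)^{\frac{5}{2}}.

Key step: t_0 being -2, roots of the ratio polynomials (prefactor -2) are the negated parameters.
Ratio: r(k) = \frac{5}{9} * (k-\frac{5}{2}) / [(k+1)] - rational in k, leading ratio \frac{5}{9}; with t_0 = -2, classification follows.


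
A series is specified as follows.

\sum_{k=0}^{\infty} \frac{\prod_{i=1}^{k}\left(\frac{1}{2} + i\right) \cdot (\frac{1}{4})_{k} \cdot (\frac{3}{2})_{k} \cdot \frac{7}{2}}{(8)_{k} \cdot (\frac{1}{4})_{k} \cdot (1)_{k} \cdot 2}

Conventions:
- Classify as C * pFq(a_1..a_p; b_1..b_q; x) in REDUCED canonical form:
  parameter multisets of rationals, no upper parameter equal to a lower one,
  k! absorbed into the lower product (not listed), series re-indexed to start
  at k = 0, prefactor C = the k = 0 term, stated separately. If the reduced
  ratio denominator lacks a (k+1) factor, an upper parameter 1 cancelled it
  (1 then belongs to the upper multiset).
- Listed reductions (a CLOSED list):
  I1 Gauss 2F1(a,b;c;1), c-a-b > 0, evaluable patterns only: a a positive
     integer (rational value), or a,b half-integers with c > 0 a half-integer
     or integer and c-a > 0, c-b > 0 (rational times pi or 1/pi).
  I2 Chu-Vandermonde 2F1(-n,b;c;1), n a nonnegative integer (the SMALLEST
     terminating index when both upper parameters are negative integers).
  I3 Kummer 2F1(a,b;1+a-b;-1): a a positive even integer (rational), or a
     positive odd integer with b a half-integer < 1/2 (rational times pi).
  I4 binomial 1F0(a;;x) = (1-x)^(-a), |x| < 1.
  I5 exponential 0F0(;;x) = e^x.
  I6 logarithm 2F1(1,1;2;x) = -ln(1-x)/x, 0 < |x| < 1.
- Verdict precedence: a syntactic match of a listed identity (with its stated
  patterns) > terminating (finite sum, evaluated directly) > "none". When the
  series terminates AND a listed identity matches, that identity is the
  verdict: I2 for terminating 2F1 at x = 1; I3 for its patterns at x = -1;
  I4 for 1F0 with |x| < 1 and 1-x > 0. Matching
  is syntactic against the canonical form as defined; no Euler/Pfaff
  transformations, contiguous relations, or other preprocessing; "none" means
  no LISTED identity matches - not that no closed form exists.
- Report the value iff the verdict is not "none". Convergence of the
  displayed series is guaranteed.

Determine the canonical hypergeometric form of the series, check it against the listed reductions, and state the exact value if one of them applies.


Canonical form: C = \frac{7}{4} times 2F1 with upper {\frac{3}{2}, \frac{3}{2}}, lower {8}, x = 1. Verdict (x = 1): Gauss's theorem I1 (half-integer case) applies (x = 1; upper {\frac{3}{2}, \frac{3}{2}} half-integers, c = 8 in the evaluable pattern). Exact value: \frac{131072}{16335} / \pi.

First insight: t_0 being \frac{7}{4}, (1)_k (prefactor 7/4) is k! itself.
Term ratio: r(k) = 1 * (k+\frac{3}{2}) (k+\frac{3}{2}) / [(k+8) (k+1)] - poly over poly, x = 1 from leading terms; C = \frac{7}{4} at k = 0.


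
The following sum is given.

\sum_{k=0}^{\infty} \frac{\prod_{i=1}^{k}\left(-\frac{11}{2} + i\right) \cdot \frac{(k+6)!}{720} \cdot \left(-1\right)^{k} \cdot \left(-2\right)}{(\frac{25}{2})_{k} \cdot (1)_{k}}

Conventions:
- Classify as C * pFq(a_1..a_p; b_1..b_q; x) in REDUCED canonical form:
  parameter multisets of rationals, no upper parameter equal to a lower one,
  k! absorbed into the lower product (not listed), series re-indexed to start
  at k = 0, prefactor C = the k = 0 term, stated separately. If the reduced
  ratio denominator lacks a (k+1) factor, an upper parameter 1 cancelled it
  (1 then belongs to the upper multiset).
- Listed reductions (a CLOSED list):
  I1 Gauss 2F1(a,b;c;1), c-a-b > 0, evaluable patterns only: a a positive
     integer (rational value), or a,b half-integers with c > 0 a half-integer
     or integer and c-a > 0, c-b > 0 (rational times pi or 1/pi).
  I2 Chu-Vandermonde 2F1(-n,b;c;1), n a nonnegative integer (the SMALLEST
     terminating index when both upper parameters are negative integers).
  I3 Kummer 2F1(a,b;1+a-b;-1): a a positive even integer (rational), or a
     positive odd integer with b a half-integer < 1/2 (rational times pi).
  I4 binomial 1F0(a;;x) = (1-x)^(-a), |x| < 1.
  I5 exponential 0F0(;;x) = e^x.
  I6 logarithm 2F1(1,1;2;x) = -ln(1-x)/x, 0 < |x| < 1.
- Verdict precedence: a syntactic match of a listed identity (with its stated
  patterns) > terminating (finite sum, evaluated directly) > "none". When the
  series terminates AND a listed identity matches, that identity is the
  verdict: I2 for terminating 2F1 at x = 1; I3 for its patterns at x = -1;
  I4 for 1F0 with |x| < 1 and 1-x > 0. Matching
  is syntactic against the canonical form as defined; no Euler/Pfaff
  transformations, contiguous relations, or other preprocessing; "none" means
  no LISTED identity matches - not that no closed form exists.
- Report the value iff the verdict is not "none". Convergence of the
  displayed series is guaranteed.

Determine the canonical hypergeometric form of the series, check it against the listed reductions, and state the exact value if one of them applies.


Prefactor -2, argument -1: 2F1 with upper {-\frac{9}{2}, 7} over lower {\frac{25}{2}}. Verdict: the Kummer evaluation I3 matches (x = -1; c = \frac{25}{2} equals 1+a-b for upper {-\frac{9}{2}, 7}: listed pattern). Exact value: \left(-\frac{334639305}{67108864}\right) \cdot \pi.

Key observation: from the first term -2: (1)_k (prefactor -2) is k! itself.
Consecutive-term ratio: r(k) = -1 * (k-\frac{9}{2}) (k+7) / [(k+\frac{25}{2}) (k+1)] - poly over poly, x = -1 from leading terms; C = -2 at k = 0.


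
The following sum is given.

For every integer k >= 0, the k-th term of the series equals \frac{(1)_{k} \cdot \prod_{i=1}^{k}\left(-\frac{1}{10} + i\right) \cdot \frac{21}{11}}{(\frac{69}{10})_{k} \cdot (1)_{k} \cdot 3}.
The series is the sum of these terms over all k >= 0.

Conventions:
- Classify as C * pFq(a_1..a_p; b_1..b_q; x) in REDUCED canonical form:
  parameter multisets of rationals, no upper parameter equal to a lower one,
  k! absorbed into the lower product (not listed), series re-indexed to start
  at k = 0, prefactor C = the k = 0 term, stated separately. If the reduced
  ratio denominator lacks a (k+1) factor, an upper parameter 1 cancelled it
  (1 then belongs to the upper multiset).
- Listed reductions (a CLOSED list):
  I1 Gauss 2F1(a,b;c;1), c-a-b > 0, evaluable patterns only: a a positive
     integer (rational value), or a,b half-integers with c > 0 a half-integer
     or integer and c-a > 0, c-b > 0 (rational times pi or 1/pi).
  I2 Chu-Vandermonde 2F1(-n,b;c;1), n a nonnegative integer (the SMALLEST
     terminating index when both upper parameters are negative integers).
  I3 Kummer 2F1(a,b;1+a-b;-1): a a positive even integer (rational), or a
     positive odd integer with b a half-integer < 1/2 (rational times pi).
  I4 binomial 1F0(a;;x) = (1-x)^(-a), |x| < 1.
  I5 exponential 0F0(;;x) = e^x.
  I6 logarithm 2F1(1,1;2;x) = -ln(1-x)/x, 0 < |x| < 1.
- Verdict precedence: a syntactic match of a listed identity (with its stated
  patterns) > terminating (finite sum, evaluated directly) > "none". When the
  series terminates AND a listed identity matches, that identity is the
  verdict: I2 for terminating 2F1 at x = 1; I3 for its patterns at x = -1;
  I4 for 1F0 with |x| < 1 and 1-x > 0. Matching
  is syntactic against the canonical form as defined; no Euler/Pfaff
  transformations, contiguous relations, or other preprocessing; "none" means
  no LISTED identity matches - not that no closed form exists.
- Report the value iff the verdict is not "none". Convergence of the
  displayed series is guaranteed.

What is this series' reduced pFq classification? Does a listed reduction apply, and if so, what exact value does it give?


Reduced: x = 1, 2F1, upper = {\frac{9}{10}, 1}, lower = {\frac{69}{10}}, C = \frac{7}{11}. Verdict at x = 1: Gauss's theorem (I1) matches (x = 1: the Gamma ratio telescopes since c-a-b = 5 > 0 and a = 1 in Z>0). Sum: \frac{413}{550}.

First insight: with t_0 = \frac{7}{11}, the running product (C = 7/11, x = 1) telescopes to a rising factorial.
Step ratio: r(k) = 1 * (k+\frac{9}{10}) (k+1) / [(k+\frac{69}{10}) (k+1)] - poly over poly, x = 1 from leading terms; C = \frac{7}{11} at k = 0.


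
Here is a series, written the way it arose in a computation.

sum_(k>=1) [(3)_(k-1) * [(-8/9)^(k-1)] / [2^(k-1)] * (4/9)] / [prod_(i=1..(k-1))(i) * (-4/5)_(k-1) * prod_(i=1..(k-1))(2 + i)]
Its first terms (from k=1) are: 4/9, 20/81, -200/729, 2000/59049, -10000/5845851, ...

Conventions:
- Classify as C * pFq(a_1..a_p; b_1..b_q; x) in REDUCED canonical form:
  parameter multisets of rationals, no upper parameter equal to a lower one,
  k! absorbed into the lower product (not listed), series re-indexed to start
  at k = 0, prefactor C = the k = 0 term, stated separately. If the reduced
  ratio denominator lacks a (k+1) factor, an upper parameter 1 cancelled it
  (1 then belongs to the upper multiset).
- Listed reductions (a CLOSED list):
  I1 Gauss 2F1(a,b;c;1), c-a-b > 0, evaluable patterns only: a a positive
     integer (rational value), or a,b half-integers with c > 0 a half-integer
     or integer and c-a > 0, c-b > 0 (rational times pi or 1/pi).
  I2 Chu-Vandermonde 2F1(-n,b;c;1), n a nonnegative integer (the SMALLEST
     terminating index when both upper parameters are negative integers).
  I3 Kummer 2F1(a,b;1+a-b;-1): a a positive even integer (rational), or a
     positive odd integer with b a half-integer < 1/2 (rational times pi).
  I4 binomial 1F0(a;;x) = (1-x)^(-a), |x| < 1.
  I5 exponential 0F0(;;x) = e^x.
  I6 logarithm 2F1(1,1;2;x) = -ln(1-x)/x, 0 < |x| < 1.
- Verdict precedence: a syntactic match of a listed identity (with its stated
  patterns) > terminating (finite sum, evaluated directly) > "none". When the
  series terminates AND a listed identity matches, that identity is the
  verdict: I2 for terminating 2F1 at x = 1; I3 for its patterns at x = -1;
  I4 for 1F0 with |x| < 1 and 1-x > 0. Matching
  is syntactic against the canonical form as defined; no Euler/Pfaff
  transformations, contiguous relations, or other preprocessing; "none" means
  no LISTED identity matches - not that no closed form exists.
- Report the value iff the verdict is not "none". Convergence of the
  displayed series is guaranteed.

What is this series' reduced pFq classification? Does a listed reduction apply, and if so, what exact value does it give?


First insight: t_0 = 4/9 here, and the lower running product (C = 4/9, x = -4/9) is a rising factorial.
Adjacent-term ratio: r(k) = (-4/9) * 1 / [(k-4/5) (k+1)] - rational; roots negated = parameters, x = (-4/9), C = 4/9.

With C = 4/9: the canonical form is 0F1(-; -4/5; -4/9). Verdict: none. No listed pattern accepts 0F1(-; -4/5; -4/9).


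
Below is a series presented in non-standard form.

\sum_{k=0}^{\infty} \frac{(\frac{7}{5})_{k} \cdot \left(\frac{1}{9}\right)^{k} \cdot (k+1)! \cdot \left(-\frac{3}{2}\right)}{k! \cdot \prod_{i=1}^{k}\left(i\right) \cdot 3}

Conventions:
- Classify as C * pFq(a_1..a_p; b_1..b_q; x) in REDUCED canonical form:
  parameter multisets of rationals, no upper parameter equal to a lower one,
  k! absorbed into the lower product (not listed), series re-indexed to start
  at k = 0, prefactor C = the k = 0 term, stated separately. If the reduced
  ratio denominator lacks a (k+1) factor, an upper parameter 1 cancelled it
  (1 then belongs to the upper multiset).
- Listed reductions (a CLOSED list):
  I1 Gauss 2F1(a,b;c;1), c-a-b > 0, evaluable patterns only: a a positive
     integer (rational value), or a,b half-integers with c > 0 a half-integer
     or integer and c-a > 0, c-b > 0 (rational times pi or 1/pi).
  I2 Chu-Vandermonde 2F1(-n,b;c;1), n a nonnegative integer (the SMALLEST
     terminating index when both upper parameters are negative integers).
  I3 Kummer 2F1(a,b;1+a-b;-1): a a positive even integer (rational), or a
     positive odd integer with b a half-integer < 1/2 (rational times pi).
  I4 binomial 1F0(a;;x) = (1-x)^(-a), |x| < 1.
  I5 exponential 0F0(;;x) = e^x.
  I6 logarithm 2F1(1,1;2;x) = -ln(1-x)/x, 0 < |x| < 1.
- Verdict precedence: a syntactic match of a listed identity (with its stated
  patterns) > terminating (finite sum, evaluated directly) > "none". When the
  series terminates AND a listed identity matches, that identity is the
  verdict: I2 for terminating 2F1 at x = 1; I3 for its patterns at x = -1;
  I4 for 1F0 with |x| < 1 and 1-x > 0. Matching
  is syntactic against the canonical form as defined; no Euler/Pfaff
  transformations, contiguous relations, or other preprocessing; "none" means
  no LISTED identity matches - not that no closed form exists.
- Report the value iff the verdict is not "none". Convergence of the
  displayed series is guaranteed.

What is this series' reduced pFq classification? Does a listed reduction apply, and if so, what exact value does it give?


The series (x = \frac{1}{9}) is 2F1: upper {\frac{7}{5}, 2}, lower {1}, prefactor -\frac{1}{2}. Verdict: none. No listed pattern accepts 2F1(\frac{7}{5}, 2; 1; \frac{1}{9}).

Structural cue: with t_0 = -\frac{1}{2}, the lower running product (C = -1/2) is a rising factorial.
Consecutive-term ratio: r(k) = \frac{1}{9} * (k+\frac{7}{5}) (k+2) / [(k+1) (k+1)] - rational in k, leading ratio \frac{1}{9}; with t_0 = -\frac{1}{2}, classification follows.


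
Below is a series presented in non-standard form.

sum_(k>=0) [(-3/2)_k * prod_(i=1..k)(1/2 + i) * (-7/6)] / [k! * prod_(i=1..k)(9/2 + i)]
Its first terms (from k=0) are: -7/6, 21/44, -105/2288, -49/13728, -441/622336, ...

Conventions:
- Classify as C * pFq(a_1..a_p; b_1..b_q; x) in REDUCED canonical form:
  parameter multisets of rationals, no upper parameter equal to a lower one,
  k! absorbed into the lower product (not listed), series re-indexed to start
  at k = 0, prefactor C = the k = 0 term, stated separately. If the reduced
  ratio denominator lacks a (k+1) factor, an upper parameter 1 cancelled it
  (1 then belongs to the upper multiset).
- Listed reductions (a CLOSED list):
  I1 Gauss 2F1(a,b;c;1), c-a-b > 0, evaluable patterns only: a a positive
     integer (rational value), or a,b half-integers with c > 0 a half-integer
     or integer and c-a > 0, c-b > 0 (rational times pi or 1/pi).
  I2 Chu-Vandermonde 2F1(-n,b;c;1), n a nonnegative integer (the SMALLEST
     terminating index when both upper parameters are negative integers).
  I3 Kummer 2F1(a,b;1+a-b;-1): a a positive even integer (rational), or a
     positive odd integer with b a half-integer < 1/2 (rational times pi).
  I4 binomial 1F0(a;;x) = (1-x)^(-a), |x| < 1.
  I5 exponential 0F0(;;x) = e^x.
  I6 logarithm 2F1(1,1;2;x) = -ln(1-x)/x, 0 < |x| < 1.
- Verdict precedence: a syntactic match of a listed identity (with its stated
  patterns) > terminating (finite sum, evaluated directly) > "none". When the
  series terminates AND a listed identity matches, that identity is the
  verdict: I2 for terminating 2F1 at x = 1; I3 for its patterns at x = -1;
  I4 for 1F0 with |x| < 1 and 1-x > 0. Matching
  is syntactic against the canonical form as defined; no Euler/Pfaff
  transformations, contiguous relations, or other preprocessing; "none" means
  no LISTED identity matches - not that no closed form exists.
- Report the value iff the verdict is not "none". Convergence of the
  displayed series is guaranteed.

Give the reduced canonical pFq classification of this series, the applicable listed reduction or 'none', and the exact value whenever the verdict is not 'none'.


This is -7/6 * 2F1(-3/2, 3/2; 11/2; 1) in reduced canonical form. Verdict: Gauss's theorem I1 (half-integer case) fires (x = 1; upper {-3/2, 3/2} half-integers, c = 11/2 in the evaluable pattern). Its exact value is (-15435/65536) * pi.

Structural cue: t_0 being -7/6, the running product (C = -7/6) telescopes to a rising factorial.
Ratio: r(k) = 1 * (k-3/2) (k+3/2) / [(k+11/2) (k+1)] - rational in k, leading ratio 1; with t_0 = -7/6, classification follows.


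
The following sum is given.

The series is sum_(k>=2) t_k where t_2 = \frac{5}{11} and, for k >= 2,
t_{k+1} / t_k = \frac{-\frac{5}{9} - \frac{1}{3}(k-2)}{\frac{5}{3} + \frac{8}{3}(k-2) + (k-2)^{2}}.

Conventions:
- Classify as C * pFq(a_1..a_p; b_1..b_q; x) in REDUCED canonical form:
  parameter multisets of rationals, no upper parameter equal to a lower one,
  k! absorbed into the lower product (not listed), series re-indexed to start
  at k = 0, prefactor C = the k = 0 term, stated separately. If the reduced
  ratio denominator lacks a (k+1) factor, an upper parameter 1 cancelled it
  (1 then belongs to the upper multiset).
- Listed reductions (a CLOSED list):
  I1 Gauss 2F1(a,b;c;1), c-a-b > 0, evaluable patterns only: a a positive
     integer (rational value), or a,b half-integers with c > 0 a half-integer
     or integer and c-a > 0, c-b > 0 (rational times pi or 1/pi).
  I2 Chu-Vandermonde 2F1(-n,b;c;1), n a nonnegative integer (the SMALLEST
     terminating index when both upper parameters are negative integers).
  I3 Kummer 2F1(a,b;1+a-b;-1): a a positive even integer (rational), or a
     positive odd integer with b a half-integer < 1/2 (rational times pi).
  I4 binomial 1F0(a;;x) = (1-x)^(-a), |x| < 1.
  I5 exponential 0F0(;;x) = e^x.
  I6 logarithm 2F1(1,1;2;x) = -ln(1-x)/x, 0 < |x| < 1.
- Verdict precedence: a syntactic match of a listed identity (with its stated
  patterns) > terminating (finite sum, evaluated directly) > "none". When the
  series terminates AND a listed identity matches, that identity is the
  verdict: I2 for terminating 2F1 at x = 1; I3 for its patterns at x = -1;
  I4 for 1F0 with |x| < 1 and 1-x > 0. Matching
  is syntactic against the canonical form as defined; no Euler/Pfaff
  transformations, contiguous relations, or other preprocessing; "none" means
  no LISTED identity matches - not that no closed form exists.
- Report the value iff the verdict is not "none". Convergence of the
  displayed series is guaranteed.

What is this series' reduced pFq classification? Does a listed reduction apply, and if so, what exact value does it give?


With C = \frac{5}{11}: the canonical form is 0F0(-; -; -\frac{1}{3}). Verdict: the I5 exponential reduction matches (the 0F0 exponential series at x = -\frac{1}{3}). Its exact value is \frac{5}{11} \cdot e^{-\frac{1}{3}}.

Key step: t_0 being \frac{5}{11}, the expanded ratio factors over Q; prefactor 5/11, roots give parameters.
Term ratio: r(k) = -\frac{1}{3} * 1 / [(k+1)] - rational; roots negated = parameters, x = -\frac{1}{3}, C = \frac{5}{11}.


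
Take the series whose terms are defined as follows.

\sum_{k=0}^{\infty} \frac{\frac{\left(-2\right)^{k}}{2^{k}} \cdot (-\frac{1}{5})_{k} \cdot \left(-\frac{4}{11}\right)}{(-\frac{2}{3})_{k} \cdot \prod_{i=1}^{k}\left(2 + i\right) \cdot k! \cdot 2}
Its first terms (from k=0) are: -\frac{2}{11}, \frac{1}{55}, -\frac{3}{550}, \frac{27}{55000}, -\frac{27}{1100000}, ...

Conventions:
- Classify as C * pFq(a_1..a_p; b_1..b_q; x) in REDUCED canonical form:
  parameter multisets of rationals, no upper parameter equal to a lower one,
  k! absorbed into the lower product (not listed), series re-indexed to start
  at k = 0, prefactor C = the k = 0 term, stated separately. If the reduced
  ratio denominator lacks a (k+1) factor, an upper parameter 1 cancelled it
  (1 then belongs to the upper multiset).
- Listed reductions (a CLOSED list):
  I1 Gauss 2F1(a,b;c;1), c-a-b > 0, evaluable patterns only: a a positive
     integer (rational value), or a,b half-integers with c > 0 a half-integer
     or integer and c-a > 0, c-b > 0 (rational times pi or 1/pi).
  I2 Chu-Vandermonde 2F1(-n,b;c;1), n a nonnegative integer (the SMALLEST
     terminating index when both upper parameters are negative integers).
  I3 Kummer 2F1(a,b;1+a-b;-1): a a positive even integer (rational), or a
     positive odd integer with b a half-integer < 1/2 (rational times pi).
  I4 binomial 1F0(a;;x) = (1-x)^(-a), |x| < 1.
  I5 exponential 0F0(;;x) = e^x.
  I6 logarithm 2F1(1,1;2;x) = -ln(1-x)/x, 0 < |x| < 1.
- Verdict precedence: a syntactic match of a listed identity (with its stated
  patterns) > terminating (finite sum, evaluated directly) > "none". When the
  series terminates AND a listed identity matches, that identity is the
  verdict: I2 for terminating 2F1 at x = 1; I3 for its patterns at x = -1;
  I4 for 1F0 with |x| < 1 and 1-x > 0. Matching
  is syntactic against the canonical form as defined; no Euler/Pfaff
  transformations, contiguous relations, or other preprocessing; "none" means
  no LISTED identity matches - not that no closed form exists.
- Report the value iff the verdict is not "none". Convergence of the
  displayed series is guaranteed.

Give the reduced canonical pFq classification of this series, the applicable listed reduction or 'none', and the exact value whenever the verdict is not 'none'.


Reduced: x = -1, 1F2, upper = {-\frac{1}{5}}, lower = {-\frac{2}{3}, 3}, C = -\frac{2}{11}. Verdict: none. Every listed pattern misses the 1F2 form at -1, upper {-\frac{1}{5}}.

First insight: t_0 being -\frac{2}{11}, the constant factors (prefactor -2/11) combine into one prefactor.
Term ratio: r(k) = -1 * (k-\frac{1}{5}) / [(k-\frac{2}{3}) (k+3) (k+1)] ; factor over Q: parameters, x = -1, and C = -\frac{2}{11}.


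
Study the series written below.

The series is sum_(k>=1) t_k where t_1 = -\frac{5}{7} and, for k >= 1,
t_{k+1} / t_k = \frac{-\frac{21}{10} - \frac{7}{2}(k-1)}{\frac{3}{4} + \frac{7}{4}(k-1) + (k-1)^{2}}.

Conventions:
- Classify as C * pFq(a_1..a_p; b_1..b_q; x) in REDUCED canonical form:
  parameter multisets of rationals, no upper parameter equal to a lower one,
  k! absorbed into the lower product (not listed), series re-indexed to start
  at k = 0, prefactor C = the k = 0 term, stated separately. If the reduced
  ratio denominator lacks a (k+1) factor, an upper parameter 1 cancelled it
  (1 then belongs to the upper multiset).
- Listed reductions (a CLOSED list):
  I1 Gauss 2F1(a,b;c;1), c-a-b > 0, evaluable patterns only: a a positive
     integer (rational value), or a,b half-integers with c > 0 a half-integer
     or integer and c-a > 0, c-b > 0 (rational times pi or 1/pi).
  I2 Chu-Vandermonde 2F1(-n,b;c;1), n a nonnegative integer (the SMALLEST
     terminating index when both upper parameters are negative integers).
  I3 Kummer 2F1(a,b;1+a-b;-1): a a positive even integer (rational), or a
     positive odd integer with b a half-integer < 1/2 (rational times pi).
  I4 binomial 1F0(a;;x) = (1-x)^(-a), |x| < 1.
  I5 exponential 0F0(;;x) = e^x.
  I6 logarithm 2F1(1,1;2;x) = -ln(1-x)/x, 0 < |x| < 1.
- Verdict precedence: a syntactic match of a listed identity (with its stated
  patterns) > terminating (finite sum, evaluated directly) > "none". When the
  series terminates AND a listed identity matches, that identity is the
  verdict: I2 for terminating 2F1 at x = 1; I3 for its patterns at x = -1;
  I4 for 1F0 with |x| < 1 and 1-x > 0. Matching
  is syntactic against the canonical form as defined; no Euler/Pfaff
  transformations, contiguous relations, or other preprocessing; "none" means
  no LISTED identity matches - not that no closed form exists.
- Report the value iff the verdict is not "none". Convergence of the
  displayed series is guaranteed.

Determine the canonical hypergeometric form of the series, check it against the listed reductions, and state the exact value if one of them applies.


The series (x = -\frac{7}{2}) is 1F1: upper {\frac{3}{5}}, lower {\frac{3}{4}}, prefactor -\frac{5}{7}. Verdict: none. Every listed pattern misses the 1F1 form at -\frac{7}{2}, upper {\frac{3}{5}}.

Key step: with t_0 = -\frac{5}{7}, factor the ratio over Q (prefactor -5/7): negated roots = parameters.
Consecutive-term ratio: r(k) = -\frac{7}{2} * (k+\frac{3}{5}) / [(k+\frac{3}{4}) (k+1)] - rational; roots negated = parameters, x = -\frac{7}{2}, C = -\frac{5}{7}.


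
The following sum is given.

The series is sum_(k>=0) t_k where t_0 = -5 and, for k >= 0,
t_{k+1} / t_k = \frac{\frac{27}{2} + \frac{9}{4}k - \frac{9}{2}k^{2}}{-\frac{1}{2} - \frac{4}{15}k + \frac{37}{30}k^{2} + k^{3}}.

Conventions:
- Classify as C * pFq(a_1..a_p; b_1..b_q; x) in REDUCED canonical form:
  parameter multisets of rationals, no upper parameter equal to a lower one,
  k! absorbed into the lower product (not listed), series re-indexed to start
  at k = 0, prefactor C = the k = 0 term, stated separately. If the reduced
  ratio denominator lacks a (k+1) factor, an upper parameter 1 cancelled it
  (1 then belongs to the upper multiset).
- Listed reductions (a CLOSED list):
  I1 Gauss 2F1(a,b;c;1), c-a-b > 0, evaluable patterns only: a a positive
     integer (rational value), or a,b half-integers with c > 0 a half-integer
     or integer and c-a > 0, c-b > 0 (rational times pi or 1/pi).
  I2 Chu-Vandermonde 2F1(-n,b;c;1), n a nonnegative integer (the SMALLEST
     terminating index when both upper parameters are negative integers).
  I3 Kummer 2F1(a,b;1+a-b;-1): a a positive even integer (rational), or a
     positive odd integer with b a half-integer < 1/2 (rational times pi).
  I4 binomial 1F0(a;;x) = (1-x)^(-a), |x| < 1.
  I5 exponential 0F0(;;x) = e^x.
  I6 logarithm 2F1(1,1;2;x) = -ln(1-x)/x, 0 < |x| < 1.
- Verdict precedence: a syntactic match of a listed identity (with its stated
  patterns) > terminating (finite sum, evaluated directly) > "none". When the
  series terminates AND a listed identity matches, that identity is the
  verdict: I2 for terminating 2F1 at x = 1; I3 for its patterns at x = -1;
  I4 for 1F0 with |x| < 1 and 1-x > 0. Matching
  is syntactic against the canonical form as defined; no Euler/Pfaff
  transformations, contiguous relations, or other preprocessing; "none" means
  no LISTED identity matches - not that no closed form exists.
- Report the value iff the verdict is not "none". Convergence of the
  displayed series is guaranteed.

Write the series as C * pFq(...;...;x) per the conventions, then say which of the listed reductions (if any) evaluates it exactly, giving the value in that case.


x = -\frac{9}{2} here; the reduced form reads 2F2, upper {-2, \frac{3}{2}}, lower {-\frac{3}{5}, \frac{5}{6}}, C = -5. Verdict: terminating at k = 2: the factor (-2)_k kills every later term; summing the 3 survivors is exact. Exact value: \frac{102565}{88}.

The tell: t_0 = -5 here, and factor the ratio over Q (prefactor -5): negated roots = parameters.
Term ratio: r(k) = -\frac{9}{2} * (k-2) (k+\frac{3}{2}) / [(k-\frac{3}{5}) (k+\frac{5}{6}) (k+1)] ; factor over Q: parameters, x = -\frac{9}{2}, and C = -5.
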